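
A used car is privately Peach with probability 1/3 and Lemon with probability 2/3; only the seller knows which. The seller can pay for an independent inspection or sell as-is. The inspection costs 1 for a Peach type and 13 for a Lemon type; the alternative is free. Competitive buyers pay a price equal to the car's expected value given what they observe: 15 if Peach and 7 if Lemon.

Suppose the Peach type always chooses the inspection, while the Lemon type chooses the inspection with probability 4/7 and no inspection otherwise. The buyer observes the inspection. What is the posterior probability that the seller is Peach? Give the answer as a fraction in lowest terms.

P(the inspection) = (1/3)·1 + (2/3)·(4/7) = 5/7.
By Bayes' rule, P(Peach | the inspection) = (1/3) / (5/7) = 7/15.

7/15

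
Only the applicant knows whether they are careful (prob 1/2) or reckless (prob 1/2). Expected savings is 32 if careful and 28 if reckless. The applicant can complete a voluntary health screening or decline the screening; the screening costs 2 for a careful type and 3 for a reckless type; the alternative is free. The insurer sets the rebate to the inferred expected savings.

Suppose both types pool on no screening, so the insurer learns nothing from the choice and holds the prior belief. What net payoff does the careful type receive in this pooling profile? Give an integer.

Pooled rebate = 1/2·32 + 1/2·28 = 30.
careful pays no cost for no screening, so net payoff = 30.

30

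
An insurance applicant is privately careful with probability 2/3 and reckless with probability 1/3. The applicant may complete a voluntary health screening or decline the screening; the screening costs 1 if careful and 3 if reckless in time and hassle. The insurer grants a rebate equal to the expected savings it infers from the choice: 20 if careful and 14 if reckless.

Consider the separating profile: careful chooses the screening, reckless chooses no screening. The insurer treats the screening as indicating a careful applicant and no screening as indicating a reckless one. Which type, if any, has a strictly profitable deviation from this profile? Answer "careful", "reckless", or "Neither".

The screening pays 20; no screening pays 14.
careful: assigned the screening, nets 20 − 1 = 19; deviating to no screening nets 14.
reckless: assigned no screening, nets 14; deviating to the screening nets 20 − 3 = 17.
The reckless type gains 3 by deviating.

reckless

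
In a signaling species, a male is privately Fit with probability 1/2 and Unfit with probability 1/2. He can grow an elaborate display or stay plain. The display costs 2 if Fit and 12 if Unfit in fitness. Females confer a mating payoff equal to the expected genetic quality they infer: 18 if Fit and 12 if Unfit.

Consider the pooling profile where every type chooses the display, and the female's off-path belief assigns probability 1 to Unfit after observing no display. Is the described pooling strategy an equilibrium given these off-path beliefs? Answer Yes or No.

No

On path, the female holds the prior and pays 1/2·18 + 1/2·12 = 15. Off path (no display), believing Unfit, it pays 12.
Fit: the display nets 15 − 2 = 13; no display nets 12. Fit stays.
Unfit: the display nets 15 − 12 = 3; no display nets 12. Unfit would deviate.
A type deviates, so pooling fails.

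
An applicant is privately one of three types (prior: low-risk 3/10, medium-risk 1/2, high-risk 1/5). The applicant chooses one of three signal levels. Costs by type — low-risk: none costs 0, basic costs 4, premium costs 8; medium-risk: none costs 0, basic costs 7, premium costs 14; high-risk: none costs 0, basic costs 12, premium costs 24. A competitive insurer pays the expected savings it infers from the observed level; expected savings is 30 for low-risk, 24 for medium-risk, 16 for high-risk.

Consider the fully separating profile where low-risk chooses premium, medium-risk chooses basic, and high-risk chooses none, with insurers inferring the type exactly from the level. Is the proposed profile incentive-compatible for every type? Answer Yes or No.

Yes

Separating rebates: premium → 30, basic → 24, none → 16.
low-risk (assigned premium): none: 16 − 0 = 16; basic: 24 − 4 = 20; premium: 30 − 8 = 22. low-risk stays.
medium-risk (assigned basic): none: 16 − 0 = 16; basic: 24 − 7 = 17; premium: 30 − 14 = 16. medium-risk stays.
high-risk (assigned none): none: 16 − 0 = 16; basic: 24 − 12 = 12; premium: 30 − 24 = 6. high-risk stays.
Every type prefers its assigned level; separation holds.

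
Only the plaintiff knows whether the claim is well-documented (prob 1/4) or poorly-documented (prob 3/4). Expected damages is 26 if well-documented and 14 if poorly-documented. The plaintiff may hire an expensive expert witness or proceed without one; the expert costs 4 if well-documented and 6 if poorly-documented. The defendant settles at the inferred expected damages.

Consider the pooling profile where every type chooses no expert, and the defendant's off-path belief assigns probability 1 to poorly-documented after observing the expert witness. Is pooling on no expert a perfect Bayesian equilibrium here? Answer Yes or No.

On path, the defendant holds the prior and pays 1/4·26 + 3/4·14 = 17. Off path (the expert witness), believing poorly-documented, it pays 14.
well-documented: no expert nets 17; the expert witness nets 14 − 4 = 10. well-documented stays.
poorly-documented: no expert nets 17; the expert witness nets 14 − 6 = 8. poorly-documented stays.
No type deviates, so pooling is sustained.

Yes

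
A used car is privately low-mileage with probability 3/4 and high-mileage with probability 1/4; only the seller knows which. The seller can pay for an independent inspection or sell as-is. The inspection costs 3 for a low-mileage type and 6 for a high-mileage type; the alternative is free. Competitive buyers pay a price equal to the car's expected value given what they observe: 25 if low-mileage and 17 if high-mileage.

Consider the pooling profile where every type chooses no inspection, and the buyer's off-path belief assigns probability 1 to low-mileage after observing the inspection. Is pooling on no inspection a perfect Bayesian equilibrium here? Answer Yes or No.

Yes

On path, the buyer holds the prior and pays 3/4·25 + 1/4·17 = 23. Off path (the inspection), believing low-mileage, it pays 25.
low-mileage: no inspection nets 23; the inspection nets 25 − 3 = 22. low-mileage stays.
high-mileage: no inspection nets 23; the inspection nets 25 − 6 = 19. high-mileage stays.
No type deviates, so pooling is sustained.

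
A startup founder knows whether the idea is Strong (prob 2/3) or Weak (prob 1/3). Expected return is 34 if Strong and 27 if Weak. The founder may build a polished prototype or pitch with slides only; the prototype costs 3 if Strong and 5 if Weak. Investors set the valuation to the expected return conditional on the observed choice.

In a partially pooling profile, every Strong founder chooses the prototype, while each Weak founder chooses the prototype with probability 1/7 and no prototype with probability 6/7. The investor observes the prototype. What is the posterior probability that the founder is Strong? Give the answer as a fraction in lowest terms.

P(the prototype) = (2/3)·1 + (1/3)·(1/7) = 5/7.
By Bayes' rule, P(Strong | the prototype) = (2/3) / (5/7) = 14/15.

14/15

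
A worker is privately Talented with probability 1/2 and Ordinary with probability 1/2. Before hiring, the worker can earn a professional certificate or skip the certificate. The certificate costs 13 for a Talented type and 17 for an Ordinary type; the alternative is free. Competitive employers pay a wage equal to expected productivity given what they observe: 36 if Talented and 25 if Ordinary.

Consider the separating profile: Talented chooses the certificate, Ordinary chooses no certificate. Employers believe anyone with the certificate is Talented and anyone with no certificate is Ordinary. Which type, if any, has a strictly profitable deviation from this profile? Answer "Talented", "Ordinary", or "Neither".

The certificate pays 36; no certificate pays 25.
Talented: assigned the certificate, nets 36 − 13 = 23; deviating to no certificate nets 25.
Ordinary: assigned no certificate, nets 25; deviating to the certificate nets 36 − 17 = 19.
The Talented type gains 2 by deviating.

Talented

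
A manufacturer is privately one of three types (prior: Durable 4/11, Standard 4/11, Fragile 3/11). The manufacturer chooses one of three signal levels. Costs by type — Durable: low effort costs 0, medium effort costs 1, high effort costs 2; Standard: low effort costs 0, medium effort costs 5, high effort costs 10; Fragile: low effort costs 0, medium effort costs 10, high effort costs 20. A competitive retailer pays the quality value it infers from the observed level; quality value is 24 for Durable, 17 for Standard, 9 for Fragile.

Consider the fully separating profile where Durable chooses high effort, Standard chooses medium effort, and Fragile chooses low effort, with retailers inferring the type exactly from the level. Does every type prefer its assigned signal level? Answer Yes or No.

Separating prices: high effort → 24, medium effort → 17, low effort → 9.
Durable (assigned high effort): low effort: 9 − 0 = 9; medium effort: 17 − 1 = 16; high effort: 24 − 2 = 22. Durable stays.
Standard (assigned medium effort): low effort: 9 − 0 = 9; medium effort: 17 − 5 = 12; high effort: 24 − 10 = 14. Standard prefers high effort.
Fragile (assigned low effort): low effort: 9 − 0 = 9; medium effort: 17 − 10 = 7; high effort: 24 − 20 = 4. Fragile stays.
At least one type deviates; the separating profile fails.

No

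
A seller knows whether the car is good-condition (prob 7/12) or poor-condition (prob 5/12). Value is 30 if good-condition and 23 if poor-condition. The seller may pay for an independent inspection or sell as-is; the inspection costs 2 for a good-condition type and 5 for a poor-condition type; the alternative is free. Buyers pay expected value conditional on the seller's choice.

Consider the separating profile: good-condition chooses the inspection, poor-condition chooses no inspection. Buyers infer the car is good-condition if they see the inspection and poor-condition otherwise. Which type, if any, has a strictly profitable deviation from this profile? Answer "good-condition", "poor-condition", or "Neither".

The inspection pays 30; no inspection pays 23.
good-condition: assigned the inspection, nets 30 − 2 = 28; deviating to no inspection nets 23.
poor-condition: assigned no inspection, nets 23; deviating to the inspection nets 30 − 5 = 25.
The poor-condition type gains 2 by deviating.

poor-condition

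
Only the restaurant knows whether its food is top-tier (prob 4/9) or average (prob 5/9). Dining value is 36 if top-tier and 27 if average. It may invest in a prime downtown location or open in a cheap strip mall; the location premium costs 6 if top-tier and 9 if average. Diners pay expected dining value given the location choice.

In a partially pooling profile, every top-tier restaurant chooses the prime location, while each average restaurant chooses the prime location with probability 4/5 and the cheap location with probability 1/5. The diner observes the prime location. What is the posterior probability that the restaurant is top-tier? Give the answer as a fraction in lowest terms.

P(the prime location) = (4/9)·1 + (5/9)·(4/5) = 8/9.
By Bayes' rule, P(top-tier | the prime location) = (4/9) / (8/9) = 1/2.

1/2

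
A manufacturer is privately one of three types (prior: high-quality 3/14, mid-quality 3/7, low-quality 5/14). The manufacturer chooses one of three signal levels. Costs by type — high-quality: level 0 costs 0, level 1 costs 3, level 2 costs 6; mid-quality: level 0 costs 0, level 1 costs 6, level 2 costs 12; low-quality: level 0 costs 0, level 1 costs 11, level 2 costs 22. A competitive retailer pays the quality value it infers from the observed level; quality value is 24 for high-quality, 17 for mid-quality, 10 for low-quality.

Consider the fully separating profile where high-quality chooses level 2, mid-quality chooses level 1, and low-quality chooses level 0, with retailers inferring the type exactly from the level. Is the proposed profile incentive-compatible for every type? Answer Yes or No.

No

Separating prices: level 2 → 24, level 1 → 17, level 0 → 10.
high-quality (assigned level 2): level 0: 10 − 0 = 10; level 1: 17 − 3 = 14; level 2: 24 − 6 = 18. high-quality stays.
mid-quality (assigned level 1): level 0: 10 − 0 = 10; level 1: 17 − 6 = 11; level 2: 24 − 12 = 12. mid-quality prefers level 2.
low-quality (assigned level 0): level 0: 10 − 0 = 10; level 1: 17 − 11 = 6; level 2: 24 − 22 = 2. low-quality stays.
At least one type deviates; the separating profile fails.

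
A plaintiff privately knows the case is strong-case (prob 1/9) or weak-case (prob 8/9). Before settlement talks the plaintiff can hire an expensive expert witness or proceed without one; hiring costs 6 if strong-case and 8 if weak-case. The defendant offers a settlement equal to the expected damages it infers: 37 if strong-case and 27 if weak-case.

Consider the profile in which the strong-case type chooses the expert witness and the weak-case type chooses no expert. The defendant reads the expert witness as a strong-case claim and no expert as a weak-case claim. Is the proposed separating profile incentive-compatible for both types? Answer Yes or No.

Under these beliefs, the expert witness earns settlement 37 and no expert earns settlement 27.
strong-case: the expert witness nets 37 − 6 = 31; no expert nets 27. strong-case prefers the expert witness.
weak-case: the expert witness nets 37 − 8 = 29; no expert nets 27. weak-case would deviate to the expert witness.
weak-case has a profitable deviation, so the profile is not an equilibrium.

No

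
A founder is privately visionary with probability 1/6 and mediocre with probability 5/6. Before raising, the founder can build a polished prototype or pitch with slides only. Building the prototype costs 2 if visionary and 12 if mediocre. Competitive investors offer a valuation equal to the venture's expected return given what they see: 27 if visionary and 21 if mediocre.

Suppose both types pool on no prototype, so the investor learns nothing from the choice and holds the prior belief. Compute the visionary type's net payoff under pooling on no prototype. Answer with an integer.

22

Pooled valuation = 1/6·27 + 5/6·21 = 22.
visionary pays no cost for no prototype, so net payoff = 22.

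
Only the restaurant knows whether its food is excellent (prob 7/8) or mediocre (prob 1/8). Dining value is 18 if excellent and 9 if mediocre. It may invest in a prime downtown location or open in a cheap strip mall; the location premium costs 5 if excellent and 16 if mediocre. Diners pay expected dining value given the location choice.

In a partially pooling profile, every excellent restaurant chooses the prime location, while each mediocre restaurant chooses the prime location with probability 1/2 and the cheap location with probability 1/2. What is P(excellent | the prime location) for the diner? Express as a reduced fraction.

14/15

P(the prime location) = (7/8)·1 + (1/8)·(1/2) = 15/16.
By Bayes' rule, P(excellent | the prime location) = (7/8) / (15/16) = 14/15.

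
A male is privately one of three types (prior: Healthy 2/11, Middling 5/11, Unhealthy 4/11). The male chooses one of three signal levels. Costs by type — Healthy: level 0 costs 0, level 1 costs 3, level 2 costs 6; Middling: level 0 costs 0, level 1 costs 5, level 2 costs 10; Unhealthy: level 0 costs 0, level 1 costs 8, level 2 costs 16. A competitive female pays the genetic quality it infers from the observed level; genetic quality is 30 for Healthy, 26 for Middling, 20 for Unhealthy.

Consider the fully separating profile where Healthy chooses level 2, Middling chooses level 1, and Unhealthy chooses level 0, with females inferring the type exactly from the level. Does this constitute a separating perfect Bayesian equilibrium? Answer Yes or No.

Separating mating payoffs: level 2 → 30, level 1 → 26, level 0 → 20.
Healthy (assigned level 2): level 0: 20 − 0 = 20; level 1: 26 − 3 = 23; level 2: 30 − 6 = 24. Healthy stays.
Middling (assigned level 1): level 0: 20 − 0 = 20; level 1: 26 − 5 = 21; level 2: 30 − 10 = 20. Middling stays.
Unhealthy (assigned level 0): level 0: 20 − 0 = 20; level 1: 26 − 8 = 18; level 2: 30 − 16 = 14. Unhealthy stays.
Every type prefers its assigned level; separation holds.

Yes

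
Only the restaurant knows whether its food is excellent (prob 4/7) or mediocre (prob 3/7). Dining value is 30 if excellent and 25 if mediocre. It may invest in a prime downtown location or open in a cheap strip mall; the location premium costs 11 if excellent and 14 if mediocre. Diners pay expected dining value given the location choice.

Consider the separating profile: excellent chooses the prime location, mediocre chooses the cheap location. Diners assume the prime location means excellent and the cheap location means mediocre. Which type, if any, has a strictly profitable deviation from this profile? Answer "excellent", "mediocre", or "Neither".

The prime location pays 30; the cheap location pays 25.
excellent: assigned the prime location, nets 30 − 11 = 19; deviating to the cheap location nets 25.
mediocre: assigned the cheap location, nets 25; deviating to the prime location nets 30 − 14 = 16.
The excellent type gains 6 by deviating.

excellent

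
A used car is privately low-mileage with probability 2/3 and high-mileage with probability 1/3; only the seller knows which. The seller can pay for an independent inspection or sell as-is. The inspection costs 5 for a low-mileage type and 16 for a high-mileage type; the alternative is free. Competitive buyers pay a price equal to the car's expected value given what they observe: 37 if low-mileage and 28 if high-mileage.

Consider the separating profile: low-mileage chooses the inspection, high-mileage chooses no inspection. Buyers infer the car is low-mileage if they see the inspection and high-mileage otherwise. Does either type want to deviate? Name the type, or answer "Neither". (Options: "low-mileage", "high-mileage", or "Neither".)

Neither

The inspection pays 37; no inspection pays 28.
low-mileage: assigned the inspection, nets 37 − 5 = 32; deviating to no inspection nets 28.
high-mileage: assigned no inspection, nets 28; deviating to the inspection nets 37 − 16 = 21.
Both types strictly prefer their assigned action; no profitable deviation.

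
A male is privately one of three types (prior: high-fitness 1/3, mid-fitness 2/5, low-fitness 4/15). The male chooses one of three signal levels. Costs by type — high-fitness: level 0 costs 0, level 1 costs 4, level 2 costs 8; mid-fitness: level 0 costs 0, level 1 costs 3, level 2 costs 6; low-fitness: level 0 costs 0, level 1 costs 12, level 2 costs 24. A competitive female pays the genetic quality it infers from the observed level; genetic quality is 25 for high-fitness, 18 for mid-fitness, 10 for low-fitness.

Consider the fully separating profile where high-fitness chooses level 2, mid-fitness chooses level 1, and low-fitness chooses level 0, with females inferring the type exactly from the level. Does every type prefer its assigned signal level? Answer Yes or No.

Separating mating payoffs: level 2 → 25, level 1 → 18, level 0 → 10.
high-fitness (assigned level 2): level 0: 10 − 0 = 10; level 1: 18 − 4 = 14; level 2: 25 − 8 = 17. high-fitness stays.
mid-fitness (assigned level 1): level 0: 10 − 0 = 10; level 1: 18 − 3 = 15; level 2: 25 − 6 = 19. mid-fitness prefers level 2.
low-fitness (assigned level 0): level 0: 10 − 0 = 10; level 1: 18 − 12 = 6; level 2: 25 − 24 = 1. low-fitness stays.
At least one type deviates; the separating profile fails.

No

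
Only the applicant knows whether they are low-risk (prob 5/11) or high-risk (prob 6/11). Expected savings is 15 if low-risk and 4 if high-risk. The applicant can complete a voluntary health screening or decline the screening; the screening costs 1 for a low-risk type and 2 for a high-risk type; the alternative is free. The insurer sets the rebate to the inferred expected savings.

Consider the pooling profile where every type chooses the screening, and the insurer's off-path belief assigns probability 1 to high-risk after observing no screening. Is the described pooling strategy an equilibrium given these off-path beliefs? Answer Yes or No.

On path, the insurer holds the prior and pays 5/11·15 + 6/11·4 = 9. Off path (no screening), believing high-risk, it pays 4.
low-risk: the screening nets 9 − 1 = 8; no screening nets 4. low-risk stays.
high-risk: the screening nets 9 − 2 = 7; no screening nets 4. high-risk stays.
No type deviates, so pooling is sustained.

Yes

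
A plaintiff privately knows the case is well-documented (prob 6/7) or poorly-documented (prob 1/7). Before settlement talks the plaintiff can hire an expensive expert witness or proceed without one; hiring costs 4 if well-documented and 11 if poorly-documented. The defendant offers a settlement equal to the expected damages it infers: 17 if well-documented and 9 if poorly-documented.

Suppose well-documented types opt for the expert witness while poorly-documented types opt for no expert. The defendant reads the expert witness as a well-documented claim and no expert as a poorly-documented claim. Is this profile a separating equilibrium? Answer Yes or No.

Yes

Under these beliefs, the expert witness earns settlement 17 and no expert earns settlement 9.
well-documented: the expert witness nets 17 − 4 = 13; no expert nets 9. well-documented prefers the expert witness.
poorly-documented: the expert witness nets 17 − 11 = 6; no expert nets 9. poorly-documented prefers no expert.
Neither type deviates, so the separating profile is an equilibrium.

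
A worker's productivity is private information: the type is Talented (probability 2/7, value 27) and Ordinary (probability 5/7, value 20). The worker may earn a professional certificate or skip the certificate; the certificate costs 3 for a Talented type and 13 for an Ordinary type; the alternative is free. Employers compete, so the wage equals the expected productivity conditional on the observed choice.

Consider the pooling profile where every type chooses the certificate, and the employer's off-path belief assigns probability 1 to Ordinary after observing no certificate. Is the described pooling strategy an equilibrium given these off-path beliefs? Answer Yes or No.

No

On path, the employer holds the prior and pays 2/7·27 + 5/7·20 = 22. Off path (no certificate), believing Ordinary, it pays 20.
Talented: the certificate nets 22 − 3 = 19; no certificate nets 20. Talented would deviate.
Ordinary: the certificate nets 22 − 13 = 9; no certificate nets 20. Ordinary would deviate.
A type deviates, so pooling fails.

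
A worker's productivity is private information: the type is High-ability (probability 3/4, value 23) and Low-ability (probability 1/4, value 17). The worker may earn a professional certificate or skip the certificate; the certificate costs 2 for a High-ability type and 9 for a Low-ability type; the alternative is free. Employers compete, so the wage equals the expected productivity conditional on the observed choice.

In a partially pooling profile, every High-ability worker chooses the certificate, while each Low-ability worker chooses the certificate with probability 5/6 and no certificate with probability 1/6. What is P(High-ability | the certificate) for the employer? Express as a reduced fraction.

18/23

P(the certificate) = (3/4)·1 + (1/4)·(5/6) = 23/24.
By Bayes' rule, P(High-ability | the certificate) = (3/4) / (23/24) = 18/23.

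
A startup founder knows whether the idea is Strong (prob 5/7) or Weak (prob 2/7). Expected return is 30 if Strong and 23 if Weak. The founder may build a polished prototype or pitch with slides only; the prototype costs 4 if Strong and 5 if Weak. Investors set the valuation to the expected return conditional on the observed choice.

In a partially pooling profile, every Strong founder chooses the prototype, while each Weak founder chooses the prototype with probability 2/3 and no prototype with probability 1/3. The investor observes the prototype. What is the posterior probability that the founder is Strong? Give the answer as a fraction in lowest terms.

15/19

P(the prototype) = (5/7)·1 + (2/7)·(2/3) = 19/21.
By Bayes' rule, P(Strong | the prototype) = (5/7) / (19/21) = 15/19.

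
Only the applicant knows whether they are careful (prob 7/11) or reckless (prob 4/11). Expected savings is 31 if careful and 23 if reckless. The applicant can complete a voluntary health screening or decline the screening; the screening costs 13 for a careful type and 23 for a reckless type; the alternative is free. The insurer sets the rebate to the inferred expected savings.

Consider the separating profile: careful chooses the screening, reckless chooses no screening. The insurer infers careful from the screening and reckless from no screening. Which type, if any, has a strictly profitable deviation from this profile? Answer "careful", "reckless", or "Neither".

The screening pays 31; no screening pays 23.
careful: assigned the screening, nets 31 − 13 = 18; deviating to no screening nets 23.
reckless: assigned no screening, nets 23; deviating to the screening nets 31 − 23 = 8.
The careful type gains 5 by deviating.

careful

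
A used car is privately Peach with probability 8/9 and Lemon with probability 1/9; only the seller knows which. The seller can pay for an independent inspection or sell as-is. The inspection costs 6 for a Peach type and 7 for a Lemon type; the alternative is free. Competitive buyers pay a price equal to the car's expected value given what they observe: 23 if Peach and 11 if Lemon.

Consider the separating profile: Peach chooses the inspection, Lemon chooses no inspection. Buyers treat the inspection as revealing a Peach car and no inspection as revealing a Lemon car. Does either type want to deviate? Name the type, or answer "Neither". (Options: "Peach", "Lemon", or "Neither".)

Lemon

The inspection pays 23; no inspection pays 11.
Peach: assigned the inspection, nets 23 − 6 = 17; deviating to no inspection nets 11.
Lemon: assigned no inspection, nets 11; deviating to the inspection nets 23 − 7 = 16.
The Lemon type gains 5 by deviating.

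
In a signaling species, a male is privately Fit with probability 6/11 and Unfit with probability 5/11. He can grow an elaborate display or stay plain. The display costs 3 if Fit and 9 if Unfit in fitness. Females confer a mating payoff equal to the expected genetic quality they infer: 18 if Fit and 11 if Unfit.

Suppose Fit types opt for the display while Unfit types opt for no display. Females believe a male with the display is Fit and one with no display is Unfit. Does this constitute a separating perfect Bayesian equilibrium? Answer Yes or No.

Under these beliefs, the display earns mating payoff 18 and no display earns mating payoff 11.
Fit: the display nets 18 − 3 = 15; no display nets 11. Fit prefers the display.
Unfit: the display nets 18 − 9 = 9; no display nets 11. Unfit prefers no display.
Neither type deviates, so the separating profile is an equilibrium.

Yes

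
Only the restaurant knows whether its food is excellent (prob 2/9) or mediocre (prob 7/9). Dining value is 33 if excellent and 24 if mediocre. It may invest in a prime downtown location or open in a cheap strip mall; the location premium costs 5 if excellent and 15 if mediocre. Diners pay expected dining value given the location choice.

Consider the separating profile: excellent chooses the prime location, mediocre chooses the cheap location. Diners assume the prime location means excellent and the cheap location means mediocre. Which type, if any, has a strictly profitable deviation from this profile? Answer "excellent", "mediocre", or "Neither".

Neither

The prime location pays 33; the cheap location pays 24.
excellent: assigned the prime location, nets 33 − 5 = 28; deviating to the cheap location nets 24.
mediocre: assigned the cheap location, nets 24; deviating to the prime location nets 33 − 15 = 18.
Both types strictly prefer their assigned action; no profitable deviation.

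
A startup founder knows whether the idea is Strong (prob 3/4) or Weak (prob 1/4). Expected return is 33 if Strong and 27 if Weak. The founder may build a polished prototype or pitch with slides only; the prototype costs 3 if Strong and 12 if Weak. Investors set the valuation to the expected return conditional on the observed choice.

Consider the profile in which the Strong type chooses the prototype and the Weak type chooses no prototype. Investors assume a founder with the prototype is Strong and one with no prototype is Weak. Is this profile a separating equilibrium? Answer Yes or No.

Yes

Under these beliefs, the prototype earns valuation 33 and no prototype earns valuation 27.
Strong: the prototype nets 33 − 3 = 30; no prototype nets 27. Strong prefers the prototype.
Weak: the prototype nets 33 − 12 = 21; no prototype nets 27. Weak prefers no prototype.
Neither type deviates, so the separating profile is an equilibrium.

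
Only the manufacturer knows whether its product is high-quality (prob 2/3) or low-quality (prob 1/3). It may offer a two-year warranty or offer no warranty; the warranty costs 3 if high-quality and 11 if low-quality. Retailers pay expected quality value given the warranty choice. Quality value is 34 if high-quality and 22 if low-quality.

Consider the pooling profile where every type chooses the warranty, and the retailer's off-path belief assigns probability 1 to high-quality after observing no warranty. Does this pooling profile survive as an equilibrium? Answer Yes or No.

No

On path, the retailer holds the prior and pays 2/3·34 + 1/3·22 = 30. Off path (no warranty), believing high-quality, it pays 34.
high-quality: the warranty nets 30 − 3 = 27; no warranty nets 34. high-quality would deviate.
low-quality: the warranty nets 30 − 11 = 19; no warranty nets 34. low-quality would deviate.
A type deviates, so pooling fails.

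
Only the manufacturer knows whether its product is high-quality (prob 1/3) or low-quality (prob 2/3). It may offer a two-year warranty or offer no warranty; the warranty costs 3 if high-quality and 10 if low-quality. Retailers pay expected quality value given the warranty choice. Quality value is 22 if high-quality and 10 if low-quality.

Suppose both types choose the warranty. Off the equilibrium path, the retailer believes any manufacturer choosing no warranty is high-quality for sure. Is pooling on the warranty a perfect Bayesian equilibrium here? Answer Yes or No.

No

On path, the retailer holds the prior and pays 1/3·22 + 2/3·10 = 14. Off path (no warranty), believing high-quality, it pays 22.
high-quality: the warranty nets 14 − 3 = 11; no warranty nets 22. high-quality would deviate.
low-quality: the warranty nets 14 − 10 = 4; no warranty nets 22. low-quality would deviate.
A type deviates, so pooling fails.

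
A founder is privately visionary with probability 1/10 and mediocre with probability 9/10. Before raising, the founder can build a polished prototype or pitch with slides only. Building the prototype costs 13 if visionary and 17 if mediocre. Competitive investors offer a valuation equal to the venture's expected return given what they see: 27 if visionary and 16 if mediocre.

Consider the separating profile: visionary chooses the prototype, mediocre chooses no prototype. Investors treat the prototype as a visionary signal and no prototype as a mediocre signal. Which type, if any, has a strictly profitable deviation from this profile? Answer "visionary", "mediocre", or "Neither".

The prototype pays 27; no prototype pays 16.
visionary: assigned the prototype, nets 27 − 13 = 14; deviating to no prototype nets 16.
mediocre: assigned no prototype, nets 16; deviating to the prototype nets 27 − 17 = 10.
The visionary type gains 2 by deviating.

visionary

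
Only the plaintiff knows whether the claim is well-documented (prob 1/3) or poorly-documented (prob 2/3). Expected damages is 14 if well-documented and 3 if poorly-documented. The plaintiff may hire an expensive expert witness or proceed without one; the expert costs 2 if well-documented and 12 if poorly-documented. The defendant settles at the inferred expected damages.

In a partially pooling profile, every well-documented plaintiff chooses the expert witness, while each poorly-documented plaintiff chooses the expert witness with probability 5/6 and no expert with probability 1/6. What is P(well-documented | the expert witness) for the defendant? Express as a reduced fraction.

P(the expert witness) = (1/3)·1 + (2/3)·(5/6) = 8/9.
By Bayes' rule, P(well-documented | the expert witness) = (1/3) / (8/9) = 3/8.

3/8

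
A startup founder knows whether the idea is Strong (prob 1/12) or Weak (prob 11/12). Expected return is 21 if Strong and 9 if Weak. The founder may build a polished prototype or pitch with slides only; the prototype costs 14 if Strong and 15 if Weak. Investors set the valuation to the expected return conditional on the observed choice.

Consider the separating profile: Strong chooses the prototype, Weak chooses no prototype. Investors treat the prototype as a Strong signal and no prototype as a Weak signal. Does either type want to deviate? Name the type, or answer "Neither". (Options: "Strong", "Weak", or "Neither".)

Strong

The prototype pays 21; no prototype pays 9.
Strong: assigned the prototype, nets 21 − 14 = 7; deviating to no prototype nets 9.
Weak: assigned no prototype, nets 9; deviating to the prototype nets 21 − 15 = 6.
The Strong type gains 2 by deviating.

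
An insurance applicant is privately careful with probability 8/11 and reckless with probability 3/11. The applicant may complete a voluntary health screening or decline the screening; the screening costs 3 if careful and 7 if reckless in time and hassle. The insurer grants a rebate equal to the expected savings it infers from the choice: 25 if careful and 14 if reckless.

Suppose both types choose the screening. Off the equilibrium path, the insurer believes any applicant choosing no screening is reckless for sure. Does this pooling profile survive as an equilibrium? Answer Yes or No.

On path, the insurer holds the prior and pays 8/11·25 + 3/11·14 = 22. Off path (no screening), believing reckless, it pays 14.
careful: the screening nets 22 − 3 = 19; no screening nets 14. careful stays.
reckless: the screening nets 22 − 7 = 15; no screening nets 14. reckless stays.
No type deviates, so pooling is sustained.

Yes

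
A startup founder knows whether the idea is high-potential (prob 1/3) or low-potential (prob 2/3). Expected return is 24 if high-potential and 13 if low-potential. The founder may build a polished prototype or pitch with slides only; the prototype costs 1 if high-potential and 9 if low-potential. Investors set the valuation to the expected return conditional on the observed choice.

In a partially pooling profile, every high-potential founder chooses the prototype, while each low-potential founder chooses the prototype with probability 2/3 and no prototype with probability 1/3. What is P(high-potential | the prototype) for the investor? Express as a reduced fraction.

P(the prototype) = (1/3)·1 + (2/3)·(2/3) = 7/9.
By Bayes' rule, P(high-potential | the prototype) = (1/3) / (7/9) = 3/7.

3/7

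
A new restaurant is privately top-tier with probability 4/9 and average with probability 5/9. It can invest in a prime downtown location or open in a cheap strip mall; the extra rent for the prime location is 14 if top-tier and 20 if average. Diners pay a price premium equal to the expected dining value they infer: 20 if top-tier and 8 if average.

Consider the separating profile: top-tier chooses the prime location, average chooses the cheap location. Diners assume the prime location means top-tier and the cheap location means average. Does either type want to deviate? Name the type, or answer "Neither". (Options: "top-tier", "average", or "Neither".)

The prime location pays 20; the cheap location pays 8.
top-tier: assigned the prime location, nets 20 − 14 = 6; deviating to the cheap location nets 8.
average: assigned the cheap location, nets 8; deviating to the prime location nets 20 − 20 = 0.
The top-tier type gains 2 by deviating.

top-tier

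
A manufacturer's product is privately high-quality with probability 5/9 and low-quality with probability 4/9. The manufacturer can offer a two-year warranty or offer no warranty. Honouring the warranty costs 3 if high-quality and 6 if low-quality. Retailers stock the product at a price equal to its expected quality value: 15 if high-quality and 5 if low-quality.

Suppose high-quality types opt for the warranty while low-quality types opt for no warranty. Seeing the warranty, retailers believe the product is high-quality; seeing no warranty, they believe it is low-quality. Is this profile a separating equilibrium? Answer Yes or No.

No

Under these beliefs, the warranty earns price 15 and no warranty earns price 5.
high-quality: the warranty nets 15 − 3 = 12; no warranty nets 5. high-quality prefers the warranty.
low-quality: the warranty nets 15 − 6 = 9; no warranty nets 5. low-quality would deviate to the warranty.
low-quality has a profitable deviation, so the profile is not an equilibrium.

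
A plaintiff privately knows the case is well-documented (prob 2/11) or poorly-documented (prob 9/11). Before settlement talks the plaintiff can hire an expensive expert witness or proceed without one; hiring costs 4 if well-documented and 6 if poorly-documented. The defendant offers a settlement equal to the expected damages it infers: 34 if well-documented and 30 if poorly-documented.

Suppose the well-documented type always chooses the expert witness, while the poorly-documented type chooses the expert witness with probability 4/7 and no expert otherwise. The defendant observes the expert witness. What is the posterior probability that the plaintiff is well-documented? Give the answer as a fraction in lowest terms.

7/25

P(the expert witness) = (2/11)·1 + (9/11)·(4/7) = 50/77.
By Bayes' rule, P(well-documented | the expert witness) = (2/11) / (50/77) = 7/25.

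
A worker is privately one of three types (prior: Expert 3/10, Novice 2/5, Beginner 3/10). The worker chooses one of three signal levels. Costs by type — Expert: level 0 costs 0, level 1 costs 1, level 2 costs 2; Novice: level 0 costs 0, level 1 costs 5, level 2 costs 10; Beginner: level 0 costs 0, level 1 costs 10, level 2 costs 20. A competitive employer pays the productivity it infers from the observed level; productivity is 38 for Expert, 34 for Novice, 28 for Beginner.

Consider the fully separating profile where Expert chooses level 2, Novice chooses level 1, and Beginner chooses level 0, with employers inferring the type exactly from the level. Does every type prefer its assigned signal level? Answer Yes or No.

Separating wages: level 2 → 38, level 1 → 34, level 0 → 28.
Expert (assigned level 2): level 0: 28 − 0 = 28; level 1: 34 − 1 = 33; level 2: 38 − 2 = 36. Expert stays.
Novice (assigned level 1): level 0: 28 − 0 = 28; level 1: 34 − 5 = 29; level 2: 38 − 10 = 28. Novice stays.
Beginner (assigned level 0): level 0: 28 − 0 = 28; level 1: 34 − 10 = 24; level 2: 38 − 20 = 18. Beginner stays.
Every type prefers its assigned level; separation holds.

Yes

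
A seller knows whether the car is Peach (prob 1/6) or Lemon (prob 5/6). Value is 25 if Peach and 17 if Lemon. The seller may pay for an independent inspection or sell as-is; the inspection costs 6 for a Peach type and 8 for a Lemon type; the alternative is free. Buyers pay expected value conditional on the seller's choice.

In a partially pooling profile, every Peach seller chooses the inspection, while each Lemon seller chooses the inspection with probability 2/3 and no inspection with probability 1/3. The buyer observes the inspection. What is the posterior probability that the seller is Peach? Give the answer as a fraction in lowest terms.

3/13

P(the inspection) = (1/6)·1 + (5/6)·(2/3) = 13/18.
By Bayes' rule, P(Peach | the inspection) = (1/6) / (13/18) = 3/13.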